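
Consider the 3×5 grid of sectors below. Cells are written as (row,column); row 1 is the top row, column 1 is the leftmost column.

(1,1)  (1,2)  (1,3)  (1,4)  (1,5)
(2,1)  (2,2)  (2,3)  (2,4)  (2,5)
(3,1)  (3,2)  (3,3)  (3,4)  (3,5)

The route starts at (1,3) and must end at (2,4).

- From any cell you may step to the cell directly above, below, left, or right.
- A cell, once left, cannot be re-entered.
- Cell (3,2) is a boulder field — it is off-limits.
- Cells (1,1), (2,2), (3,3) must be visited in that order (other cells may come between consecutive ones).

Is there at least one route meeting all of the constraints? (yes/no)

One route that works: (1,3) → (1,2) → (1,1) → (2,1) → (2,2) → (2,3) → (3,3) → (3,4) → (2,4).

yes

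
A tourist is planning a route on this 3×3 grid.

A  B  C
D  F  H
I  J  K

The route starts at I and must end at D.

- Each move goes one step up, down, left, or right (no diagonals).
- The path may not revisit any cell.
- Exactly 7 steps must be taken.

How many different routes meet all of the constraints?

4

Need simple routes of exactly 7 moves from I to D (Manhattan distance 1, so 3 moves are spent on a detour and 3 undoing it).
Enumerating: I J F H C B A D | I J K H C B F D | I J K H C B A D | I J K H F B A D.
That gives 4 routes.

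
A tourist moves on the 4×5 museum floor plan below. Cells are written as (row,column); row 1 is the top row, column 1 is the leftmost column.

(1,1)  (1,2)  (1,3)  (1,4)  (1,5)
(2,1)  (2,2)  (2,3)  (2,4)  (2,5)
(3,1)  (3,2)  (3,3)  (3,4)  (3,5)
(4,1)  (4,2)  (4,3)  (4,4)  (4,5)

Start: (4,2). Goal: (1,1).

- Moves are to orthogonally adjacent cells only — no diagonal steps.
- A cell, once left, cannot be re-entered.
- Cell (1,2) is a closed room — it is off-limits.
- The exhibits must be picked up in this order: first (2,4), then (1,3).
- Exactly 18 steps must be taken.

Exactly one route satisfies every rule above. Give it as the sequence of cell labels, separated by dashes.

(4,2) - (4,1) - (3,1) - (3,2) - (3,3) - (4,3) - (4,4) - (4,5) - (3,5) - (3,4) - (2,4) - (2,5) - (1,5) - (1,4) - (1,3) - (2,3) - (2,2) - (2,1) - (1,1)

The waypoints must appear in the order (2,4), (1,3), with no cell reused.
Route from (4,2): left 1 to (4,1), up 1 to (3,1), right 2 to (3,3), down 1 to (4,3), right 2 to (4,5), up 1 to (3,5), left 1 to (3,4), up 1 to (2,4), right 1 to (2,5), up 1 to (1,5), left 2 to (1,3), down 1 to (2,3), left 2 to (2,1), up 1 to (1,1) — 18 moves in all.
Check: order respected ((2,4) at step 10, (1,3) at step 14); 18 moves as required.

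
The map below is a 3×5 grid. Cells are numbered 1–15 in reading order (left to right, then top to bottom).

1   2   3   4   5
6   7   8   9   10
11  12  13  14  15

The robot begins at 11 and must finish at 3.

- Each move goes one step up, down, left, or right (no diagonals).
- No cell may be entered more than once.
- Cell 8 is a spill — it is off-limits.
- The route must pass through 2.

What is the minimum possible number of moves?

4

Any route passes through 2 somewhere between 11 and 3. Summing Manhattan distances along the two legs (11 → 2 → 3) gives a lower bound of 3 + 1 = 4 moves.
A route of 4 moves achieves this: 11 → 6 → 1 → 2 → 3.
Since 4 matches the lower bound, it is optimal.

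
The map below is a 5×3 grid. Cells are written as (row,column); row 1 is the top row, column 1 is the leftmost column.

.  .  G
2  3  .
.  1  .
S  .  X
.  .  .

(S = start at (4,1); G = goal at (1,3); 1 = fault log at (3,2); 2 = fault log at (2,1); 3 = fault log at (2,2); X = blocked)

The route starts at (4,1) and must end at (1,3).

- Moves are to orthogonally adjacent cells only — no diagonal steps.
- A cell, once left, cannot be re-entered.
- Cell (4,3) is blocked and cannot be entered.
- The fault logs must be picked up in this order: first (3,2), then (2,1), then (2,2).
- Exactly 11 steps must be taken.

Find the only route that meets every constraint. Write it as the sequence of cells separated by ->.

(4,1) -> (5,1) -> (5,2) -> (4,2) -> (3,2) -> (3,1) -> (2,1) -> (1,1) -> (1,2) -> (2,2) -> (2,3) -> (1,3)

The waypoints must appear in the order (3,2), (2,1), (2,2), with no cell reused.
Route from (4,1): down to (5,1), right to (5,2), 2× up (reaching (3,2)), left to (3,1), 2× up (reaching (1,1)), right to (1,2), down to (2,2), right to (2,3), up to (1,3) — 11 moves in all.
Check: order respected (1 at step 4, 2 at step 6, 3 at step 9); 11 moves as required.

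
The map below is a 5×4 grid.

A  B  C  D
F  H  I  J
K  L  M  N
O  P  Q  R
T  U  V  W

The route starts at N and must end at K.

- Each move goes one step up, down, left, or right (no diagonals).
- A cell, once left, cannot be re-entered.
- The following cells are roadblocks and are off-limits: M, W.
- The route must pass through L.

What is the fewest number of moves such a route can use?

Any route passes through L somewhere between N and K. Summing Manhattan distances along the two legs (N → L → K) gives a lower bound of 2 + 1 = 3 moves.
That bound ignores the blocked cells. Measuring each leg by the fewest moves that actually steer around them (N→L: 4; L→K: 1) raises the lower bound to 5.
A route of 5 moves exists: N → J → I → H → L → K.
Since 5 matches that lower bound, it is optimal.

5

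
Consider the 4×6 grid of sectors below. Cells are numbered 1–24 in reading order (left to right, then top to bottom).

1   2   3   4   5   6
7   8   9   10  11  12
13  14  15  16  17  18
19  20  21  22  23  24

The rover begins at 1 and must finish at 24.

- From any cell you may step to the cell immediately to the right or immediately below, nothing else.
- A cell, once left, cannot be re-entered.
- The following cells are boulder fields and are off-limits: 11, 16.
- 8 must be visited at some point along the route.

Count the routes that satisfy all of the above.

6

A right/down-only route from 1 to 24 makes exactly 3 down-moves and 5 right-moves in some order.
With no other constraints that would be C(8,3) = 56 routes.
Split at 8 and multiply the segment counts (each segment already excludes blocked cells): 1→8: 2; 8→24: 3; product = 6.
That gives 6 routes.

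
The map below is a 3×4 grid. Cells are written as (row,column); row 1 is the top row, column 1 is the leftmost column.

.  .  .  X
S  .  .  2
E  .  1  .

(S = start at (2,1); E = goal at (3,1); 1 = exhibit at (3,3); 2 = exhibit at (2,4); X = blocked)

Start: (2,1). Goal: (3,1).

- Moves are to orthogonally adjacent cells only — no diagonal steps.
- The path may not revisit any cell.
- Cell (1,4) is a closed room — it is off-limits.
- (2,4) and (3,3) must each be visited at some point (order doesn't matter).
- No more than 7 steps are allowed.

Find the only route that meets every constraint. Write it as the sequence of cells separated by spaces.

(2,1) (2,2) (2,3) (2,4) (3,4) (3,3) (3,2) (3,1)

The 7-move cap with required stops at (2,4), (3,3) leaves no slack for detours.
Route from (2,1): 3× right (reaching (2,4)), down to (3,4), 3× left (reaching (3,1)) — 7 moves in all.
Check: all required cells visited; 7 ≤ 7 moves.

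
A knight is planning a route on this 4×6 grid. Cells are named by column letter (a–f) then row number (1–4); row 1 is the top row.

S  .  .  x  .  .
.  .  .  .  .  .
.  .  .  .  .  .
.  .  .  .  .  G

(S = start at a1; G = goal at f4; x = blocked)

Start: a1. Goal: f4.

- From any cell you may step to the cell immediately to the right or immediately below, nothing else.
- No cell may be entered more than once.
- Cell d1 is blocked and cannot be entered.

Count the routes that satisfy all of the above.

46

A right/down-only route from a1 to f4 makes exactly 3 down-moves and 5 right-moves in some order.
With no other constraints that would be C(8,3) = 56 routes.
Subtract routes through each blocked cell (inclusion–exclusion for overlaps): − through d1: 10 → 46.
That gives 46 routes.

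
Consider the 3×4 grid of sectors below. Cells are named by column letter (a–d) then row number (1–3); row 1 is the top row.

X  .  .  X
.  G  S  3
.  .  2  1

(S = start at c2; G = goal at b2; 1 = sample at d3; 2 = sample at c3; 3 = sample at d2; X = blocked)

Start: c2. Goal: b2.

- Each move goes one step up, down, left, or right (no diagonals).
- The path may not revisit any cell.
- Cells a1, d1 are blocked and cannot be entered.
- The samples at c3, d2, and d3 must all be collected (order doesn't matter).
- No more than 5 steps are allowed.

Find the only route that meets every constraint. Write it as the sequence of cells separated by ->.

Any route must reach c3, d2, and d3 and still end at b2 within 5 moves, so the order of the required stops is forced.
Route from c2: right to d2, down to d3, 2× left (reaching b3), up to b2 — 5 moves in all.
Check: all required cells visited; 5 ≤ 5 moves.

c2 -> d2 -> d3 -> c3 -> b3 -> b2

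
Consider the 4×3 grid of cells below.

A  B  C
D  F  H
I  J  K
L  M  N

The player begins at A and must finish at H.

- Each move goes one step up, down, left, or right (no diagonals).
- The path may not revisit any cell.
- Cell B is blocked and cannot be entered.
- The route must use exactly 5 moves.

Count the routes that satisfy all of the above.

Need simple routes of exactly 5 moves from A to H (Manhattan distance 3, so 1 moves are spent on a detour and 1 undoing it).
Enumerating: A D I J F H | A D I J K H | A D F J K H.
That gives 3 routes.

3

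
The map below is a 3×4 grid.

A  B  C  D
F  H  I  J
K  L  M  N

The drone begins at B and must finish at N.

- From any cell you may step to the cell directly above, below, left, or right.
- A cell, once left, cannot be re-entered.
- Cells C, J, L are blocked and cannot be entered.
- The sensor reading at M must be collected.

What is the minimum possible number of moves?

4

Any route passes through M somewhere between B and N. Summing Manhattan distances along the two legs (B → M → N) gives a lower bound of 3 + 1 = 4 moves.
A route of 4 moves achieves this: B → H → I → M → N.
Since 4 matches the lower bound, it is optimal.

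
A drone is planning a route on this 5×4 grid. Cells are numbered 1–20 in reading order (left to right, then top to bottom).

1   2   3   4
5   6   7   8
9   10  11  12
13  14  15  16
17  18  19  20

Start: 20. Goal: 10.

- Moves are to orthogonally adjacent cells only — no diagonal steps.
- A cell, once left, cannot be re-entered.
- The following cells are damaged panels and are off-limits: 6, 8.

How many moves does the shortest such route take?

The Manhattan distance from 20 to 10 is |5−3| + |4−2| = 4, so at least 4 moves are needed.
A route of 4 moves achieves this: 20 → 16 → 12 → 11 → 10.
Since 4 matches the lower bound, it is optimal.

4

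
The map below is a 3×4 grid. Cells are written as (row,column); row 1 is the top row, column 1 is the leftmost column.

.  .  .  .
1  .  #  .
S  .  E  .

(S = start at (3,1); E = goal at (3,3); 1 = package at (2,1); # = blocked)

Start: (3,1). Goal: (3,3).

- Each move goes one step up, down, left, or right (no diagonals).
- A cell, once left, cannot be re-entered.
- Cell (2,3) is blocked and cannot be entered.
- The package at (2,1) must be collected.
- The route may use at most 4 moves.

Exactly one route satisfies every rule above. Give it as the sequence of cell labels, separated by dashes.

Any route must reach (2,1) and still end at (3,3) within 4 moves, so the order of the required stops is forced.
Route from (3,1): up 1 to (2,1), right 1 to (2,2), down 1 to (3,2), right 1 to (3,3) — 4 moves in all.
Check: all required cells visited; 4 ≤ 4 moves.

(3,1) - (2,1) - (2,2) - (3,2) - (3,3)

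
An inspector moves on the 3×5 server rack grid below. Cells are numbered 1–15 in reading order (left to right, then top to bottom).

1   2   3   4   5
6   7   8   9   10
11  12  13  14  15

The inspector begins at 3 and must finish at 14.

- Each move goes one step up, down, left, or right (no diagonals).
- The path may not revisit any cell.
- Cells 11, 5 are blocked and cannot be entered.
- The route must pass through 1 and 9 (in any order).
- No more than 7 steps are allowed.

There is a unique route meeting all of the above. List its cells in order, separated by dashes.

The budget equals the shortest possible length, so every move has to be on a shortest route through the required cells.
Route from 3: 2× left (reaching 1), down to 6, 3× right (reaching 9), down to 14 — 7 moves in all.
Check: all required cells visited; 7 ≤ 7 moves.

3 - 2 - 1 - 6 - 7 - 8 - 9 - 14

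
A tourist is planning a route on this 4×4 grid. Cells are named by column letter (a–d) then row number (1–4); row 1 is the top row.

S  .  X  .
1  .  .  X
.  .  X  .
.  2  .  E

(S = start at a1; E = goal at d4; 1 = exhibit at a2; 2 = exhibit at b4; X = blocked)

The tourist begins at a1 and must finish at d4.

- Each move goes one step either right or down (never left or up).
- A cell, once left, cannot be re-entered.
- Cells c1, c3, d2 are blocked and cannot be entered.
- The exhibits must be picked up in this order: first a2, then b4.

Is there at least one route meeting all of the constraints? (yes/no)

One route that works: a1 → a2 → a3 → a4 → b4 → c4 → d4.

yes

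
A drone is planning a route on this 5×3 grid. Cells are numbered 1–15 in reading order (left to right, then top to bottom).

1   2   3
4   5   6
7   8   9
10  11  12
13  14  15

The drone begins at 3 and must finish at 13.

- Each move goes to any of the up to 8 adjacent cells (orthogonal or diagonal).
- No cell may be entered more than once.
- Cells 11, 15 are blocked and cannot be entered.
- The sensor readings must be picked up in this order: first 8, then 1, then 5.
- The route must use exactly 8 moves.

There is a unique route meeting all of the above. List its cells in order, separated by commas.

3, 6, 8, 4, 1, 5, 7, 10, 13

The waypoints must appear in the order 8, 1, 5, with no cell reused.
Route from 3: down to 6, down-left to 8, up-left to 4, up to 1, down-right to 5, down-left to 7, 2× down (reaching 13) — 8 moves in all.
Check: order respected (8 at step 2, 1 at step 4, 5 at step 5); 8 moves as required.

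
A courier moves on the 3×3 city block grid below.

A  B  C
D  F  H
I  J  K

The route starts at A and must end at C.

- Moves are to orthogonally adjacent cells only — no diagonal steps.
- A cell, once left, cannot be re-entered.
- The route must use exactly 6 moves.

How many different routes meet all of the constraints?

Need simple routes of exactly 6 moves from A to C (Manhattan distance 2, so 2 moves are spent on a detour and 2 undoing it).
Enumerating: A D I J F B C | A D I J F H C | A D I J K H C | A D F J K H C | A B F J K H C.
That gives 5 routes.

5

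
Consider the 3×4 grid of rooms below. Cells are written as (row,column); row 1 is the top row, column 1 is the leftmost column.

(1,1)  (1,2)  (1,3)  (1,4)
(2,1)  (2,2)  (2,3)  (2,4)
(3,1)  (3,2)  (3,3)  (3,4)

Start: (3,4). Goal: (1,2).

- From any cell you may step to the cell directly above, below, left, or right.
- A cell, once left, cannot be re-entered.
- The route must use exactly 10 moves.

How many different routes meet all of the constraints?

Need simple routes of exactly 10 moves from (3,4) to (1,2) (Manhattan distance 4, so 3 moves are spent on a detour and 3 undoing it).
Enumerating: (3,4) (2,4) (1,4) (1,3) (2,3) (3,3) (3,2) (2,2) (2,1) (1,1) (1,2) | (3,4) (2,4) (1,4) (1,3) (2,3) (3,3) (3,2) (3,1) (2,1) (1,1) (1,2) | (3,4) (2,4) (1,4) (1,3) (2,3) (3,3) (3,2) (3,1) (2,1) (2,2) (1,2) | (3,4) (2,4) (1,4) (1,3) (2,3) (2,2) (3,2) (3,1) (2,1) (1,1) (1,2) | (3,4) (3,3) (3,2) (3,1) (2,1) (2,2) (2,3) (2,4) (1,4) (1,3) (1,2).
That gives 5 routes.

5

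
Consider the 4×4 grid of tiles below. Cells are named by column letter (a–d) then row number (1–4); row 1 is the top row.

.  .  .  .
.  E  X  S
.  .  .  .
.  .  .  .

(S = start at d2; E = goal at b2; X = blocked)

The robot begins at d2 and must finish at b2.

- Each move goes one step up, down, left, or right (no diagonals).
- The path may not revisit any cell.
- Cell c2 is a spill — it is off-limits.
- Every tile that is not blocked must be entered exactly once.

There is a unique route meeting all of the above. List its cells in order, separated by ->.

d2 -> d1 -> c1 -> b1 -> a1 -> a2 -> a3 -> a4 -> b4 -> c4 -> d4 -> d3 -> c3 -> b3 -> b2

Need to visit all 15 open cells exactly once, starting at d2 and ending at b2.
Cell c1 has only two open neighbours (b1 and d1), so the path must pass straight through it: one of those is the cell it's entered from and the other is where it exits.
Route from d2: up to d1, 3× left (reaching a1), 3× down (reaching a4), 3× right (reaching d4), up to d3, 2× left (reaching b3), up to b2 — 14 moves in all.
Check: all 15 open cells covered.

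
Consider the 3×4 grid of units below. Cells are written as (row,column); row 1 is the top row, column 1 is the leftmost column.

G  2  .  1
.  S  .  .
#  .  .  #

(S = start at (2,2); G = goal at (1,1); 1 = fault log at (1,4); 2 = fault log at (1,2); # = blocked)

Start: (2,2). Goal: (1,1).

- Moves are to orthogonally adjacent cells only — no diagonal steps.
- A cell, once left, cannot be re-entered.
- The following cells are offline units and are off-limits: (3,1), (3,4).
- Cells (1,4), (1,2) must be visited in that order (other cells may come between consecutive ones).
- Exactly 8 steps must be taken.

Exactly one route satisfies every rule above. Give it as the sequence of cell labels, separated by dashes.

The waypoints must appear in the order (1,4), (1,2), with no cell reused.
Route from (2,2): down 1 to (3,2), right 1 to (3,3), up 1 to (2,3), right 1 to (2,4), up 1 to (1,4), left 3 to (1,1) — 8 moves in all.
Check: order respected (1 at step 5, 2 at step 7); 8 moves as required.

(2,2) - (3,2) - (3,3) - (2,3) - (2,4) - (1,4) - (1,3) - (1,2) - (1,1)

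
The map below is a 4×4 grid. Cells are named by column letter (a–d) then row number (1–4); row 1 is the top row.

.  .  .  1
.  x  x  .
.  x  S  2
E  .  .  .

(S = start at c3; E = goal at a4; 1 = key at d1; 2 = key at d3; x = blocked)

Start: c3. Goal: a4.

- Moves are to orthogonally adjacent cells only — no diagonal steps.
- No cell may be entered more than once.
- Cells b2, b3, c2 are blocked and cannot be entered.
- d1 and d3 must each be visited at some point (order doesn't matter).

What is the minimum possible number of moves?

Any route passes through d1 and d3 in some order between c3 and a4. Summing Manhattan distances along each leg and taking the cheapest ordering (c3 → d1 → d3 → a4) gives a lower bound of 3 + 2 + 4 = 9 moves.
A route of 9 moves achieves this: c3 → d3 → d2 → d1 → c1 → b1 → a1 → a2 → a3 → a4.
Since 9 matches the lower bound, it is optimal.

9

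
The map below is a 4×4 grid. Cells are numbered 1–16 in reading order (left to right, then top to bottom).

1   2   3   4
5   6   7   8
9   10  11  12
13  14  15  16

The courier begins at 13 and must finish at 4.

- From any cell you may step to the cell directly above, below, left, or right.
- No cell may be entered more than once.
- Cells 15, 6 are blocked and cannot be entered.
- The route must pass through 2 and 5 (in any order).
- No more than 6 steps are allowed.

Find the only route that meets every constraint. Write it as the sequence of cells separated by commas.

Any route must reach 2 and 5 and still end at 4 within 6 moves, so the order of the required stops is forced.
Route from 13: 3× up (reaching 1), 3× right (reaching 4) — 6 moves in all.
Check: all required cells visited; 6 ≤ 6 moves.

13, 9, 5, 1, 2, 3, 4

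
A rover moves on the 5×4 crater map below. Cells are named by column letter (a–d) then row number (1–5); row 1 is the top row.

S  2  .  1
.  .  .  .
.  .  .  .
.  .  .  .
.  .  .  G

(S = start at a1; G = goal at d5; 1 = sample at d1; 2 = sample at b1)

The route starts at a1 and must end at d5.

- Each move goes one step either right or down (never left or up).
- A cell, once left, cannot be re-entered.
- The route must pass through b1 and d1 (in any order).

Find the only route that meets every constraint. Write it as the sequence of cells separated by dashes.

Moves only go right or down, so the column and row indices never decrease.
Route from a1: right 3 to d1, down 4 to d5 — 7 moves in all.
Check: all required cells visited.

a1 - b1 - c1 - d1 - d2 - d3 - d4 - d5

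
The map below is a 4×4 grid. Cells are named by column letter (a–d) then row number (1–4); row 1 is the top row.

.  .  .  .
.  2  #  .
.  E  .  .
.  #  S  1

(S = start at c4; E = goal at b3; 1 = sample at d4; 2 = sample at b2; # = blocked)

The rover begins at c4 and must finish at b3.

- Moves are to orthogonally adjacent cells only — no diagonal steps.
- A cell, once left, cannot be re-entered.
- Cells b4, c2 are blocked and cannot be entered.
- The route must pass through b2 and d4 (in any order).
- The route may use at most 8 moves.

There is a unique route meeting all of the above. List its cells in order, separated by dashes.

c4 - d4 - d3 - d2 - d1 - c1 - b1 - b2 - b3

Any route must reach b2 and d4 and still end at b3 within 8 moves, so the order of the required stops is forced.
Route from c4: right 1 to d4, up 3 to d1, left 2 to b1, down 2 to b3 — 8 moves in all.
Check: all required cells visited; 8 ≤ 8 moves.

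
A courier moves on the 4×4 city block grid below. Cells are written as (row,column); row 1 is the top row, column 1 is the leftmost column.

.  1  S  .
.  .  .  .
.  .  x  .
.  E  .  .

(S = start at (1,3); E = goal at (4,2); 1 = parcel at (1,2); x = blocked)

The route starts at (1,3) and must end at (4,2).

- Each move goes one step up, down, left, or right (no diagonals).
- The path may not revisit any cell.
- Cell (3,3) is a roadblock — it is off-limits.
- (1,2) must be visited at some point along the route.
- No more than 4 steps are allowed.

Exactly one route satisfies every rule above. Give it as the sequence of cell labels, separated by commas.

Any route must reach (1,2) and still end at (4,2) within 4 moves, so the order of the required stops is forced.
Route from (1,3): left 1 to (1,2), down 3 to (4,2) — 4 moves in all.
Check: all required cells visited; 4 ≤ 4 moves.

(1,3), (1,2), (2,2), (3,2), (4,2)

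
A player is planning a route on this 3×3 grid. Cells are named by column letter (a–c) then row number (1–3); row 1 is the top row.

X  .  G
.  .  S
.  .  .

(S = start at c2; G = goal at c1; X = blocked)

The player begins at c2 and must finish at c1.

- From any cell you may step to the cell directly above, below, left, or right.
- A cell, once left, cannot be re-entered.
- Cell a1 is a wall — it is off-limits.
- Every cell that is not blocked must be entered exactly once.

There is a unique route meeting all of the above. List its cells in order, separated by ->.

Need to visit all 8 open cells exactly once, starting at c2 and ending at c1.
Cell a2 has only two open neighbours (a3 and b2), so the path must pass straight through it: one of those is the cell it's entered from and the other is where it exits.
Route from c2: down 1 to c3, left 2 to a3, up 1 to a2, right 1 to b2, up 1 to b1, right 1 to c1 — 7 moves in all.
Check: all 8 open cells covered.

c2 -> c3 -> b3 -> a3 -> a2 -> b2 -> b1 -> c1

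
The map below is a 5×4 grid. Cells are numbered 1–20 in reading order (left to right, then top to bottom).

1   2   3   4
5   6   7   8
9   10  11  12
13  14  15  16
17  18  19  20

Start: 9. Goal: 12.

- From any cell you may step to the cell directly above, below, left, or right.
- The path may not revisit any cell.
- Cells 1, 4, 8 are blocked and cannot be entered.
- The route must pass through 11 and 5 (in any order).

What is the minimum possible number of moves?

5

Any route passes through 11 and 5 in some order between 9 and 12. Summing Manhattan distances along each leg and taking the cheapest ordering (9 → 5 → 11 → 12) gives a lower bound of 1 + 3 + 1 = 5 moves.
A route of 5 moves achieves this: 9 → 5 → 6 → 10 → 11 → 12.
Since 5 matches the lower bound, it is optimal.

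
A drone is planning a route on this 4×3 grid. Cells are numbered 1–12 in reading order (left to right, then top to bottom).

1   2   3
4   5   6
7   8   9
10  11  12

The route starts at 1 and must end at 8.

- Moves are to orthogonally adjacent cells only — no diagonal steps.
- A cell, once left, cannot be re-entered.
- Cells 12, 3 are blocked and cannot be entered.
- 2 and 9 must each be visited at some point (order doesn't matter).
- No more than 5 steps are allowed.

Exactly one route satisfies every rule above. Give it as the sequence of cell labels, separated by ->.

The budget equals the shortest possible length, so every move has to be on a shortest route through the required cells.
Route from 1: right 1 to 2, down 1 to 5, right 1 to 6, down 1 to 9, left 1 to 8 — 5 moves in all.
Check: all required cells visited; 5 ≤ 5 moves.

1 -> 2 -> 5 -> 6 -> 9 -> 8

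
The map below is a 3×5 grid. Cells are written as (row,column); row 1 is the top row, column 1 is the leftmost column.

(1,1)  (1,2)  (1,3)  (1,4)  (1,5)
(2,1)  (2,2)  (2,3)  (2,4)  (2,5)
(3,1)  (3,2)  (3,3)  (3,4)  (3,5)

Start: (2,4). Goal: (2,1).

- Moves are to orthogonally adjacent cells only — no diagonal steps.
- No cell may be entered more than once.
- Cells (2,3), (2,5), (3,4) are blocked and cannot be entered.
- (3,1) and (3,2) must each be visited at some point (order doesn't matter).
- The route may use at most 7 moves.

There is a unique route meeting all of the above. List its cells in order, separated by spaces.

Any route must reach (3,1) and (3,2) and still end at (2,1) within 7 moves, so the order of the required stops is forced.
Route from (2,4): up 1 to (1,4), left 2 to (1,2), down 2 to (3,2), left 1 to (3,1), up 1 to (2,1) — 7 moves in all.
Check: all required cells visited; 7 ≤ 7 moves.

(2,4) (1,4) (1,3) (1,2) (2,2) (3,2) (3,1) (2,1)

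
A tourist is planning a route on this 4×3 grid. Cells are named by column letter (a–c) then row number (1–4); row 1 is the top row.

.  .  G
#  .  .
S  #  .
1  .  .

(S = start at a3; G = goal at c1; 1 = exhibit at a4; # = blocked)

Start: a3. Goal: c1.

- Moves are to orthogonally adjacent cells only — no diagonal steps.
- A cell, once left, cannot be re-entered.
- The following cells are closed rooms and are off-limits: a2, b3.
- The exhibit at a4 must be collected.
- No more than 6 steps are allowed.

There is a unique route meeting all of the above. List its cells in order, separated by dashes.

a3 - a4 - b4 - c4 - c3 - c2 - c1

The budget equals the shortest possible length, so every move has to be on a shortest route through the required cells.
Route from a3: down to a4, 2× right (reaching c4), 3× up (reaching c1) — 6 moves in all.
Check: all required cells visited; 6 ≤ 6 moves.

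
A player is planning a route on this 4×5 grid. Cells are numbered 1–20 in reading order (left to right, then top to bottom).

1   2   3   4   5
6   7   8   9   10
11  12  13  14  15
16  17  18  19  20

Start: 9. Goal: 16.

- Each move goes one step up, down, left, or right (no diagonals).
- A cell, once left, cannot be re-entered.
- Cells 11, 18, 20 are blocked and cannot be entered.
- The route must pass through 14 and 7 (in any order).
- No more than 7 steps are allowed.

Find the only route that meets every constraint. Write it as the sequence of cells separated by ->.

9 -> 14 -> 13 -> 8 -> 7 -> 12 -> 17 -> 16

The 7-move cap with required stops at 14, 7 leaves no slack for detours.
Route from 9: down to 14, left to 13, up to 8, left to 7, 2× down (reaching 17), left to 16 — 7 moves in all.
Check: all required cells visited; 7 ≤ 7 moves.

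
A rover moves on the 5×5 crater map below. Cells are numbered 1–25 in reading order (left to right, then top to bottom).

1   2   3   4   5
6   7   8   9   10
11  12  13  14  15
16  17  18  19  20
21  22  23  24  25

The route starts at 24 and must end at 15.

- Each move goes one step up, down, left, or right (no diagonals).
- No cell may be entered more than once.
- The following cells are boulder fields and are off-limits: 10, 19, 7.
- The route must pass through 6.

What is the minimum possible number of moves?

Any route passes through 6 somewhere between 24 and 15. Summing Manhattan distances along the two legs (24 → 6 → 15) gives a lower bound of 6 + 5 = 11 moves.
The shortest route satisfying every rule uses 13 moves: 24 → 23 → 18 → 13 → 12 → 11 → 6 → 1 → 2 → 3 → 8 → 9 → 14 → 15.
The bound of 11 isn't tight here; checking systematically, no route of length 11 through 12 satisfies every constraint, so 13 is the minimum.

13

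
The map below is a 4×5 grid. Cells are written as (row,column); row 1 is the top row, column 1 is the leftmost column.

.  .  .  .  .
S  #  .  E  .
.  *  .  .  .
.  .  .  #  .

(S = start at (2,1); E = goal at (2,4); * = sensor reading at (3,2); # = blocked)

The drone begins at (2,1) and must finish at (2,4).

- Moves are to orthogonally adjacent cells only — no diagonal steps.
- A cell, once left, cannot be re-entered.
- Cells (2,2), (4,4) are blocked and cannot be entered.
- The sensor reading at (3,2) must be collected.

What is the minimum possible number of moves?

5

Any route passes through (3,2) somewhere between (2,1) and (2,4). Summing Manhattan distances along the two legs ((2,1) → (3,2) → (2,4)) gives a lower bound of 2 + 3 = 5 moves.
A route of 5 moves achieves this: (2,1) → (3,1) → (3,2) → (3,3) → (2,3) → (2,4).
Since 5 matches the lower bound, it is optimal.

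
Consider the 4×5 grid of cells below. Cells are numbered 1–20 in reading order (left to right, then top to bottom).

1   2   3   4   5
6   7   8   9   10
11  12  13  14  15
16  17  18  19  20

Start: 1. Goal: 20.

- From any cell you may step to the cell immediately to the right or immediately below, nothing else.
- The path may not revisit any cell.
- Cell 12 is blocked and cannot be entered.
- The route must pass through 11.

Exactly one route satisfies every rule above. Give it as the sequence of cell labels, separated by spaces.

Moves only go right or down, so the column and row indices never decrease.
Route from 1: 3× down (reaching 16), 4× right (reaching 20) — 7 moves in all.
Check: all required cells visited.

1 6 11 16 17 18 19 20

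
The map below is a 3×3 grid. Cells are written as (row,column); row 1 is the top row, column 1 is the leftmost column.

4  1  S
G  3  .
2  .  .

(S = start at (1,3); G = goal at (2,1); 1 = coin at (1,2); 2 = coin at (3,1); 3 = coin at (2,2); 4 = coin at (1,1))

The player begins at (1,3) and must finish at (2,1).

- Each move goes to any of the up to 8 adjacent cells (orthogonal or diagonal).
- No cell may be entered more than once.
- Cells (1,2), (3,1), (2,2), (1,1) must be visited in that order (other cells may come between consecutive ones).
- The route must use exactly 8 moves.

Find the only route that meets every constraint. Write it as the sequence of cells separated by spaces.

(1,3) (1,2) (2,3) (3,3) (3,2) (3,1) (2,2) (1,1) (2,1)

The waypoints must appear in the order (1,2), (3,1), (2,2), (1,1), with no cell reused.
Route from (1,3): left to (1,2), down-right to (2,3), down to (3,3), 2× left (reaching (3,1)), up-right to (2,2), up-left to (1,1), down to (2,1) — 8 moves in all.
Check: order respected (1 at step 1, 2 at step 5, 3 at step 6, 4 at step 7); 8 moves as required.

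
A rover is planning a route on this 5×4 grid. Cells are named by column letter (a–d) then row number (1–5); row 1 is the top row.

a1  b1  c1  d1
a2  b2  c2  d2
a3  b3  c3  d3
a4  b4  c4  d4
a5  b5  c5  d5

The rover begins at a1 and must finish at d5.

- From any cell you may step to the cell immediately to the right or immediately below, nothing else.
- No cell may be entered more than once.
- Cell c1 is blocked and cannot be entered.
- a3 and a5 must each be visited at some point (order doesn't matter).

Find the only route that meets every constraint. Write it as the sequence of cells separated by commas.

a1, a2, a3, a4, a5, b5, c5, d5

Moves only go right or down, so the column and row indices never decrease.
Route from a1: 4× down (reaching a5), 3× right (reaching d5) — 7 moves in all.
Check: all required cells visited.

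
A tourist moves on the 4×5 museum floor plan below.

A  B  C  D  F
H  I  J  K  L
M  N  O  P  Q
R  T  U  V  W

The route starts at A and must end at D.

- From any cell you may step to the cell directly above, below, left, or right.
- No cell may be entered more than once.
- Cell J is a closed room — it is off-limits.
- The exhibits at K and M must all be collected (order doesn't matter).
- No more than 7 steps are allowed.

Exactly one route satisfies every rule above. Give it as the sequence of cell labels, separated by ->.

A -> H -> M -> N -> O -> P -> K -> D

The 7-move cap with required stops at K, M leaves no slack for detours.
Route from A: down 2 to M, right 3 to P, up 2 to D — 7 moves in all.
Check: all required cells visited; 7 ≤ 7 moves.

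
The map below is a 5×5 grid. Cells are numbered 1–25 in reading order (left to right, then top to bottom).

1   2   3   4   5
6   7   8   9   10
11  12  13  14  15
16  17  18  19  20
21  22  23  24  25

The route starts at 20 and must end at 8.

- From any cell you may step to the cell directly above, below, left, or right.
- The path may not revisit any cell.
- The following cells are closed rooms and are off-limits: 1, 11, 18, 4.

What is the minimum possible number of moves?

4

The Manhattan distance from 20 to 8 is |4−2| + |5−3| = 4, so at least 4 moves are needed.
A route of 4 moves achieves this: 20 → 15 → 10 → 9 → 8.
Since 4 matches the lower bound, it is optimal.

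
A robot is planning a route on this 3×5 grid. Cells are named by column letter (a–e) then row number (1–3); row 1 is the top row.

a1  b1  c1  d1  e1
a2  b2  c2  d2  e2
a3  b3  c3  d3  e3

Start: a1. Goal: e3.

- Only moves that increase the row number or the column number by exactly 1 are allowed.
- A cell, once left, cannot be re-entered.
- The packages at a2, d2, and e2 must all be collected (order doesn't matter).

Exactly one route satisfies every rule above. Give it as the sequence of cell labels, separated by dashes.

Moves only go right or down, so the column and row indices never decrease.
Route from a1: down 1 to a2, right 4 to e2, down 1 to e3 — 6 moves in all.
Check: all required cells visited.

a1 - a2 - b2 - c2 - d2 - e2 - e3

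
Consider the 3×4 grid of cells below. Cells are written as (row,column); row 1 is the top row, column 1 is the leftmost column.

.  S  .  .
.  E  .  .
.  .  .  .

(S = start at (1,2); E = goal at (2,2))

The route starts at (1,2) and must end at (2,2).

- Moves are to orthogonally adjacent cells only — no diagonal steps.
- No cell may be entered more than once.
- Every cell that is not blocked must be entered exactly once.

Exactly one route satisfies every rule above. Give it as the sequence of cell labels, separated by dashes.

Need to visit all 12 open cells exactly once, starting at (1,2) and ending at (2,2).
Route from (1,2): left to (1,1), 2× down (reaching (3,1)), 3× right (reaching (3,4)), 2× up (reaching (1,4)), left to (1,3), down to (2,3), left to (2,2) — 11 moves in all.
Check: all 12 open cells covered.

(1,2) - (1,1) - (2,1) - (3,1) - (3,2) - (3,3) - (3,4) - (2,4) - (1,4) - (1,3) - (2,3) - (2,2)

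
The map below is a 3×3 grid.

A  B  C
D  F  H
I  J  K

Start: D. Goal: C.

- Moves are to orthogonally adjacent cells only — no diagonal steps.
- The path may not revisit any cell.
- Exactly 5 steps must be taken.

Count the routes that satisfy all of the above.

Need simple routes of exactly 5 moves from D to C (Manhattan distance 3, so 1 moves are spent on a detour and 1 undoing it).
Enumerating: D A B F H C | D I J F B C | D I J F H C | D I J K H C | D F J K H C.
That gives 5 routes.

5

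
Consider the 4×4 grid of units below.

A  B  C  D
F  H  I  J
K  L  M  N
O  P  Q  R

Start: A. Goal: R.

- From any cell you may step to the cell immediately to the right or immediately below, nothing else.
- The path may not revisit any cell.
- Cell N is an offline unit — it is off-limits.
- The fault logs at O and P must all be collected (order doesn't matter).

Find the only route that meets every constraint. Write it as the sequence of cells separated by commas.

Moves only go right or down, so the column and row indices never decrease.
Route from A: down 3 to O, right 3 to R — 6 moves in all.
Check: all required cells visited.

A, F, K, O, P, Q, R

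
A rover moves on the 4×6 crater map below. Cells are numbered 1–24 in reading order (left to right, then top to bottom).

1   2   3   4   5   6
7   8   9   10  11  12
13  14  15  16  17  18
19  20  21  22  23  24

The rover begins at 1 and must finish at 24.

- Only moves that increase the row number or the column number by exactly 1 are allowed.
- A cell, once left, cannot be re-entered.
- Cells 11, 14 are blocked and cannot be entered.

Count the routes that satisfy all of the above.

A right/down-only route from 1 to 24 makes exactly 3 down-moves and 5 right-moves in some order.
With no other constraints that would be C(8,3) = 56 routes.
Subtract routes through each blocked cell (inclusion–exclusion for overlaps): − through 11: 15 − through 14: 15 → 26.
That gives 26 routes.

26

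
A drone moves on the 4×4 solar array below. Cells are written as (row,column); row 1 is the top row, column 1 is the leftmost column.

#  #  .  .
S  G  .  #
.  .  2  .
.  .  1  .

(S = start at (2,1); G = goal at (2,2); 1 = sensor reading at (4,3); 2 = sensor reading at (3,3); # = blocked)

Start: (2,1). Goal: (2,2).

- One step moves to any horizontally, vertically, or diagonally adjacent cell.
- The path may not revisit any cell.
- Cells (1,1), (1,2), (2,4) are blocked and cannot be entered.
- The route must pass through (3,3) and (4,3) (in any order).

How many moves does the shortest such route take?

Any route passes through (3,3) and (4,3) in some order between (2,1) and (2,2). Summing Chebyshev distances along each leg and taking the cheapest ordering ((2,1) → (4,3) → (3,3) → (2,2)) gives a lower bound of 2 + 1 + 1 = 4 moves.
A route of 4 moves achieves this: (2,1) → (3,2) → (4,3) → (3,3) → (2,2).
Since 4 matches the lower bound, it is optimal.

4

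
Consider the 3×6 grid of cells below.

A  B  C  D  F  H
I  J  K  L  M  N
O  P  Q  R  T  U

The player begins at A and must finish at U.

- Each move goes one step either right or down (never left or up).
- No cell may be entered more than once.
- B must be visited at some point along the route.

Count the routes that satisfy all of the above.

A right/down-only route from A to U makes exactly 2 down-moves and 5 right-moves in some order.
With no other constraints that would be C(7,2) = 21 routes.
Split at B and multiply the segment counts: A→B: 1; B→U: 15; product = 15.
That gives 15 routes.

15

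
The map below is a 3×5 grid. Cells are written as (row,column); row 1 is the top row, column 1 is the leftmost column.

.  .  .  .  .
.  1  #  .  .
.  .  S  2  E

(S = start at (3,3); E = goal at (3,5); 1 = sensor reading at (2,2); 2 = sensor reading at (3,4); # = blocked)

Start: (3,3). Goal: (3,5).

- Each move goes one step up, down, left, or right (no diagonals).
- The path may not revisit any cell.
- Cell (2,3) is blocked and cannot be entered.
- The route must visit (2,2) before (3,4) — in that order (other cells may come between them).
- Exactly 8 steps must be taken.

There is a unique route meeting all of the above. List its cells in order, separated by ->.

The waypoints must appear in the order (2,2), (3,4), with no cell reused.
Route from (3,3): left to (3,2), 2× up (reaching (1,2)), 2× right (reaching (1,4)), 2× down (reaching (3,4)), right to (3,5) — 8 moves in all.
Check: order respected (1 at step 2, 2 at step 7); 8 moves as required.

(3,3) -> (3,2) -> (2,2) -> (1,2) -> (1,3) -> (1,4) -> (2,4) -> (3,4) -> (3,5)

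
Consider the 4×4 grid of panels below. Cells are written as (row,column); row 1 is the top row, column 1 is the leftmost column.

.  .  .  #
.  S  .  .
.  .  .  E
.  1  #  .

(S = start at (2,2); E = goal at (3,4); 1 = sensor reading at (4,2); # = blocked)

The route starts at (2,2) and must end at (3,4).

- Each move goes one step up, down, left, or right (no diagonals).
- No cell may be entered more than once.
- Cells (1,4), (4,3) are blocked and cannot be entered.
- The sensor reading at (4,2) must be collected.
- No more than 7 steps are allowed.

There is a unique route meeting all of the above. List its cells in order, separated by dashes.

Any route must reach (4,2) and still end at (3,4) within 7 moves, so the order of the required stops is forced.
Route from (2,2): left to (2,1), 2× down (reaching (4,1)), right to (4,2), up to (3,2), 2× right (reaching (3,4)) — 7 moves in all.
Check: all required cells visited; 7 ≤ 7 moves.

(2,2) - (2,1) - (3,1) - (4,1) - (4,2) - (3,2) - (3,3) - (3,4)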